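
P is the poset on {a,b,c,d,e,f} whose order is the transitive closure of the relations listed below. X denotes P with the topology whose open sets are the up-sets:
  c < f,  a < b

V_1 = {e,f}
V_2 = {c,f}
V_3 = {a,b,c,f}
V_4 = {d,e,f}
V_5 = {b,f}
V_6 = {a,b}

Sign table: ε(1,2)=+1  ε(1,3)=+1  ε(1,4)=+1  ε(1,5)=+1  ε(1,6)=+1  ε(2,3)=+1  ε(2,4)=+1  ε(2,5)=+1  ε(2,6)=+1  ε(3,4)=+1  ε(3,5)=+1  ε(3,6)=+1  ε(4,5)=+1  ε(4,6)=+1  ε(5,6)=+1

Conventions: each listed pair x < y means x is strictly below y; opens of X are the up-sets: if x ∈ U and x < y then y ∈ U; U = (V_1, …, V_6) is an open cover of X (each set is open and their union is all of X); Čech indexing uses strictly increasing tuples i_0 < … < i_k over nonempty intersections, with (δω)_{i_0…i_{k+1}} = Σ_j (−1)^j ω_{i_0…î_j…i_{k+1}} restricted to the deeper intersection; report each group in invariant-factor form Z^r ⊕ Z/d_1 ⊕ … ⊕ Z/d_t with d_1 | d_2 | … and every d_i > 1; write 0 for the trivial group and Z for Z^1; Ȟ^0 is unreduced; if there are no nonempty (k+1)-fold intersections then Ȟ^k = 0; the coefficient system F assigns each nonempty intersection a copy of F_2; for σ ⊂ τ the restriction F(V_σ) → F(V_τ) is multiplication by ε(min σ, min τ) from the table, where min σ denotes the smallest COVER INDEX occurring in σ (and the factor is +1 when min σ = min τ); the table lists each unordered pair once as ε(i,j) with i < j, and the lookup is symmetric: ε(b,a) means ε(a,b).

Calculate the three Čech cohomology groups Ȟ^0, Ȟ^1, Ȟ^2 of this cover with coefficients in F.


intersection data:
  V12={f} V13={f} V14={e,f} V15={f} V23={c,f} V24={f} V25={f} V34={f} V35={b,f} V36={a,b} V45={f} V56={b}
  V123={f} V124={f} V125={f} V134={f} V135={f} V145={f} V234={f} V235={f} V245={f} V345={f} V356={b}
  V1234={f} V1235={f} V1245={f} V1345={f} V2345={f}
  V12345={f}
C dims 6,12,11,5; δ0: rk_F2 5; δ1: rk_F2 7; δ2: rk_F2 4
Ȟ^0 = (6 − 5) − 0 = 1, so Ȟ^0 ≅ Z/2
Ȟ^1 = (12 − 7) − 5 = 0, so Ȟ^1 ≅ 0
Ȟ^2 = (11 − 4) − 7 = 0, so Ȟ^2 ≅ 0

Ȟ^0 ≅ Z/2, Ȟ^1 ≅ 0, Ȟ^2 ≅ 0


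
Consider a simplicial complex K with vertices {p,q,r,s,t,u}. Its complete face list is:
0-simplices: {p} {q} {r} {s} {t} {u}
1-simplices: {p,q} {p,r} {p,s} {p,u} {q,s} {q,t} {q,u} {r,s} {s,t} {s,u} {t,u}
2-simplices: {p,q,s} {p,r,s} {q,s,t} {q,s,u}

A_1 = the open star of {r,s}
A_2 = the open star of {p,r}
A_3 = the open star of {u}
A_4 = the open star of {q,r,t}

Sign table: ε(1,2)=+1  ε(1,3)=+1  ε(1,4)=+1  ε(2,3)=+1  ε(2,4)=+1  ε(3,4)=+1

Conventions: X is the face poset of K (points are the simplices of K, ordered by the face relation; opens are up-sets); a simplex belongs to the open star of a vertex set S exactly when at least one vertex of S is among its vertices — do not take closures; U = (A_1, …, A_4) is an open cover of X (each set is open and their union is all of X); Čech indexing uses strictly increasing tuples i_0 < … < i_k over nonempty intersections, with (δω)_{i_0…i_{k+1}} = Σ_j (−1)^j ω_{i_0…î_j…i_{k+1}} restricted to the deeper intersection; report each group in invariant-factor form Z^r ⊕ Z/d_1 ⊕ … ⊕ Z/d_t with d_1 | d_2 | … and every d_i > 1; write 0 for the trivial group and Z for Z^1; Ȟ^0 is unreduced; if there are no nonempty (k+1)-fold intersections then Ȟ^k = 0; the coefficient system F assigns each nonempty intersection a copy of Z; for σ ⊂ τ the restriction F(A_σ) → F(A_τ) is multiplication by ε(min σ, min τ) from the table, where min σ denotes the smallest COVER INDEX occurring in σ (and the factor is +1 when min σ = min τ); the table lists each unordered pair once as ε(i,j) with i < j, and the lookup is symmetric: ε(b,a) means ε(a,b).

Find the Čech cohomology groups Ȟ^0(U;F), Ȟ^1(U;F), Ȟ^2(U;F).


cover nerve:
  A1={{r},{s},{p,r},{p,s},{q,s},{r,s},{s,t},{s,u},{p,q,s},{p,r,s},{q,s,t},{q,s,u}} A2={{p},{r},{p,q},{p,r},{p,s},{p,u},{r,s},{p,q,s},{p,r,s}} A3={{u},{p,u},{q,u},{s,u},{t,u},{q,s,u}} A4={{q},{r},{t},{p,q},{p,r},{q,s},{q,t},{q,u},{r,s},{s,t},{t,u},{p,q,s},{p,r,s},{q,s,t},{q,s,u}}
  A12={{r},{p,r},{p,s},{r,s},{p,q,s},{p,r,s}} A13={{s,u},{q,s,u}} A14={{r},{p,r},{q,s},{r,s},{s,t},{p,q,s},{p,r,s},{q,s,t},{q,s,u}} A23={{p,u}} A24={{r},{p,q},{p,r},{r,s},{p,q,s},{p,r,s}} A34={{q,u},{t,u},{q,s,u}}
  A124={{r},{p,r},{r,s},{p,q,s},{p,r,s}} A134={{q,s,u}}
C dims 4,6,2; δ0: rk 3, SNF 1^3; δ1: rk 2, SNF 1^2
Ȟ^0: (4−3)−0=1 ⇒ Z
Ȟ^1: (6−2)−3=1 ⇒ Z
Ȟ^2: (2−0)−2=0 ⇒ 0

Ȟ^0(U;F) ≅ Z, Ȟ^1(U;F) ≅ Z, Ȟ^2(U;F) ≅ 0


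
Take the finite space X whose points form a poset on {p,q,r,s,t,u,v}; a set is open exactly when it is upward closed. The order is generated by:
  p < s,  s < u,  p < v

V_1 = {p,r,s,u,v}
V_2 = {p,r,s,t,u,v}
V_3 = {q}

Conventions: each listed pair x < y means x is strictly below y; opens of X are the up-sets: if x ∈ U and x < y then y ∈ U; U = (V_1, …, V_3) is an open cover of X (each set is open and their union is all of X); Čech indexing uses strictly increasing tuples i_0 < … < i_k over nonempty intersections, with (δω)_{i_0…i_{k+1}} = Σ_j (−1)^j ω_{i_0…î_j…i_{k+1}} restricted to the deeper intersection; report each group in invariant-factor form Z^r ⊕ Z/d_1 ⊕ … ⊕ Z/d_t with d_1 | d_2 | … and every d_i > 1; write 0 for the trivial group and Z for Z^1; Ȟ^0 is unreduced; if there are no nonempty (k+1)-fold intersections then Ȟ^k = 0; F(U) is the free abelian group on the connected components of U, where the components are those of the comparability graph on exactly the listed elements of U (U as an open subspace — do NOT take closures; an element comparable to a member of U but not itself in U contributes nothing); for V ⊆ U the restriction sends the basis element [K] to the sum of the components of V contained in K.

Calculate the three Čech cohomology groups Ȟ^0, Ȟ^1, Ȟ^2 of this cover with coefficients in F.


Ȟ^0 = Z^4; Ȟ^1 = 0; Ȟ^2 = 0

cover nerve:
  V12={p,r,s,u,v}
components per intersection:
  V1: {p,s,u,v} {r}
  V2: {p,s,u,v} {r} {t}
  V3: {q}
  V12: {p,s,u,v} {r}
C dims 6,2; δ0: rk 2, SNF 1^2
Ȟ^0: (6−2)−0=4 ⇒ Z^4
Ȟ^1: (2−0)−2=0 ⇒ 0
Ȟ^2: (0−0)−0=0 ⇒ 0


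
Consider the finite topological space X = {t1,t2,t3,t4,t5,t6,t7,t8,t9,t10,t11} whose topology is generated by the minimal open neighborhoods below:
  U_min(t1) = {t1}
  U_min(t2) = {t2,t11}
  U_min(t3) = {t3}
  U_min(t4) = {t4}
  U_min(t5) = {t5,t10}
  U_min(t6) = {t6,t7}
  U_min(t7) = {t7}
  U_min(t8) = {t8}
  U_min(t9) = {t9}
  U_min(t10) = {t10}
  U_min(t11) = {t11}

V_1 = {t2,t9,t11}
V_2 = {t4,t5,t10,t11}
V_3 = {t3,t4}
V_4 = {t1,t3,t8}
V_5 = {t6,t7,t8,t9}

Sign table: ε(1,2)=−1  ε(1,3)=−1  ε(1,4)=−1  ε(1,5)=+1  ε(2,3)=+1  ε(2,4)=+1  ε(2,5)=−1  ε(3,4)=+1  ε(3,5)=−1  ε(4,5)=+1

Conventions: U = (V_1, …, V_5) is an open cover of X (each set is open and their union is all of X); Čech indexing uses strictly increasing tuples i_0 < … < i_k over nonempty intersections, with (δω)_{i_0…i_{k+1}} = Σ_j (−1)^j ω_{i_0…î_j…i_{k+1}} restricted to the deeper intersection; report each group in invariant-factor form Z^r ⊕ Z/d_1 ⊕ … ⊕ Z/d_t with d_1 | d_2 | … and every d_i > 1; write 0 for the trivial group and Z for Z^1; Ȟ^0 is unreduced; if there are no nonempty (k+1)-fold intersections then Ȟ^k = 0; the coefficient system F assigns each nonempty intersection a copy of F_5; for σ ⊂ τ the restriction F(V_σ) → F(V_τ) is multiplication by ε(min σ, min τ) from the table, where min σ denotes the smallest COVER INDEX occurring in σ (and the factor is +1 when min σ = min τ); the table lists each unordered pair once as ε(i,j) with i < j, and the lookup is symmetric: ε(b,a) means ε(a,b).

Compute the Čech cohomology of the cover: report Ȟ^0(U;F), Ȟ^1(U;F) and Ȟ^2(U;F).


Ȟ^0 = 0, Ȟ^1 = 0, Ȟ^2 = 0

cover nerve:
  V12={t11} V15={t9} V23={t4} V34={t3} V45={t8}
C dims 5,5; δ0: rk_F5 5
Ȟ^0: (5−5)−0=0 ⇒ 0
Ȟ^1: (5−0)−5=0 ⇒ 0
Ȟ^2: (0−0)−0=0 ⇒ 0


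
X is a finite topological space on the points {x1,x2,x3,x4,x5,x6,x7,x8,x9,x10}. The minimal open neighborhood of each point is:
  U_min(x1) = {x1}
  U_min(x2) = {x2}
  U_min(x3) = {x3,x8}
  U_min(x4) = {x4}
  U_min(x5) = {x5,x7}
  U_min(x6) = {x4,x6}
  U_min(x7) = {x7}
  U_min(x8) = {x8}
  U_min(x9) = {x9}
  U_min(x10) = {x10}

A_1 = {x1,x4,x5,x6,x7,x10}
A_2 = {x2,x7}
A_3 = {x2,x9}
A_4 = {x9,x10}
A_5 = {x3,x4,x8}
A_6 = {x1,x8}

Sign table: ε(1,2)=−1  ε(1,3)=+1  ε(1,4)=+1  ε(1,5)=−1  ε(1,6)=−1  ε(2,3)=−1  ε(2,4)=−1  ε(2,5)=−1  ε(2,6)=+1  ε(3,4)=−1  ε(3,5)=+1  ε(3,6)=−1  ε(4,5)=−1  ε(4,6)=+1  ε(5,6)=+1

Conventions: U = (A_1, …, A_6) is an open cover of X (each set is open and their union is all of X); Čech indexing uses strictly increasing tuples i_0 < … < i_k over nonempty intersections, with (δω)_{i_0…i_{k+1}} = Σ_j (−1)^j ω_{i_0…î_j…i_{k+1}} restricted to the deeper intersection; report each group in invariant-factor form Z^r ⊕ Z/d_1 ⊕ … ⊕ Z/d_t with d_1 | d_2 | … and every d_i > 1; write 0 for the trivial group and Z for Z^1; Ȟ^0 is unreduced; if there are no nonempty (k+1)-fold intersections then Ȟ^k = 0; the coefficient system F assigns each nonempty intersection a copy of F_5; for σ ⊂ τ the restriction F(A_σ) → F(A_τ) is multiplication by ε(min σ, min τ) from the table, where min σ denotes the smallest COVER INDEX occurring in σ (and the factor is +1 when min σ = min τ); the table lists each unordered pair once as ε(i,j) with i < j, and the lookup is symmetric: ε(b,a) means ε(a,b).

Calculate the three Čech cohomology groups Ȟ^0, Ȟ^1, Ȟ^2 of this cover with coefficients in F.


nerve of the cover:
  A12={x7} A14={x10} A15={x4} A16={x1} A23={x2} A34={x9} A56={x8}
C dims 6,7; δ0: rk_F5 6
Ȟ^0 = (6 − 6) − 0 = 0, so Ȟ^0 ≅ 0
Ȟ^1 = (7 − 0) − 6 = 1, so Ȟ^1 ≅ Z/5
Ȟ^2 = (0 − 0) − 0 = 0, so Ȟ^2 ≅ 0

Ȟ^0 = 0; Ȟ^1 = Z/5; Ȟ^2 = 0


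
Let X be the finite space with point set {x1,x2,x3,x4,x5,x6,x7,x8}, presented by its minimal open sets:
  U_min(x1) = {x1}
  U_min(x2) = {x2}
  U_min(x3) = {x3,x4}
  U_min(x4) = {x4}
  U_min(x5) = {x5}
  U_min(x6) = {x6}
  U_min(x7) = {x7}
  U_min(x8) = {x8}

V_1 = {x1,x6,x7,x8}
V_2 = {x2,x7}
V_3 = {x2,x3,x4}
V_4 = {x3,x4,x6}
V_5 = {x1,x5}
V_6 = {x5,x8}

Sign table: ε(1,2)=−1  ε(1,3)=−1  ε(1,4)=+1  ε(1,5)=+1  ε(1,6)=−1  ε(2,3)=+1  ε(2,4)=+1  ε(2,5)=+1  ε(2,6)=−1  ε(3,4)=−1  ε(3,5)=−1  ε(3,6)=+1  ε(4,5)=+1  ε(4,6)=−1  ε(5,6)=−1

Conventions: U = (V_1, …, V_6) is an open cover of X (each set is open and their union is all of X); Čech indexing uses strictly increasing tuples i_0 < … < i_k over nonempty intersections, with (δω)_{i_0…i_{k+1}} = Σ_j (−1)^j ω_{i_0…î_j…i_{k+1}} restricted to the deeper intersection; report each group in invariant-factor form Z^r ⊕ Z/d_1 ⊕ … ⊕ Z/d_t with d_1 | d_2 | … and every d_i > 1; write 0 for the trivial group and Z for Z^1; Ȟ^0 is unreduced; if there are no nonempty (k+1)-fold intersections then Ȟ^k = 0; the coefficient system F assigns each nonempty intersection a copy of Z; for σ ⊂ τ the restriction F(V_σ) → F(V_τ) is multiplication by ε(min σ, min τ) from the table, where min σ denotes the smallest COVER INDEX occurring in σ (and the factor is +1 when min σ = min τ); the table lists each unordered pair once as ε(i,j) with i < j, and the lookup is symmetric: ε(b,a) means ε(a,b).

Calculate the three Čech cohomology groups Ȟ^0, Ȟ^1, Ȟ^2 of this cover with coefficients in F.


Ȟ^0 = Z, Ȟ^1 = Z^2, Ȟ^2 = 0

nerve of the cover:
  V12={x7} V14={x6} V15={x1} V16={x8} V23={x2} V34={x3,x4} V56={x5}
C dims 6,7; δ0: rk 5, SNF 1^5
Ȟ^0 = (6 − 5) − 0 = 1, so Ȟ^0 ≅ Z
Ȟ^1 = (7 − 0) − 5 = 2, so Ȟ^1 ≅ Z^2
Ȟ^2 = (0 − 0) − 0 = 0, so Ȟ^2 ≅ 0


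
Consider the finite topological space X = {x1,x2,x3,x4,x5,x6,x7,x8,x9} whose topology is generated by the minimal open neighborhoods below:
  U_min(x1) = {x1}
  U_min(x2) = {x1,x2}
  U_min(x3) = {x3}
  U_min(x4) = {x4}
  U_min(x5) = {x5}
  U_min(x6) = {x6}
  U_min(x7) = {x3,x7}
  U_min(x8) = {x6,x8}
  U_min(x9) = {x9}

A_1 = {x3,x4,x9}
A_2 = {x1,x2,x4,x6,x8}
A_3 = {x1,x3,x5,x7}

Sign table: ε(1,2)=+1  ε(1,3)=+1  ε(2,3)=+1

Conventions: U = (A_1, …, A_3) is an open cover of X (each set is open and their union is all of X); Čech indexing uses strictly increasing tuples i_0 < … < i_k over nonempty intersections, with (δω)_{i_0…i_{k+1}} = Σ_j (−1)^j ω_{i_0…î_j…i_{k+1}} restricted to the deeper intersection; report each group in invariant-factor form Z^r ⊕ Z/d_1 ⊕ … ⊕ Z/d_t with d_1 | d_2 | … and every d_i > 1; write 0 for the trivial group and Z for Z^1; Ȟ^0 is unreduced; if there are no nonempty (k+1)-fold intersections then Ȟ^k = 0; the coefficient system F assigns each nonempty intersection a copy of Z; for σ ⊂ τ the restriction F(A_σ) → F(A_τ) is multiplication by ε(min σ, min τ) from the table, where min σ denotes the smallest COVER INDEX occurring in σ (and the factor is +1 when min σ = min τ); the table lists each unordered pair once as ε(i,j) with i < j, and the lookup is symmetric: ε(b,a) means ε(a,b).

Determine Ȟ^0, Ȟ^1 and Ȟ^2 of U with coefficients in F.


nerve of the cover:
  A12={x4} A13={x3} A23={x1}
C dims 3,3; δ0: rk 2, SNF 1^2
Ȟ^0 = (3 − 2) − 0 = 1, so Ȟ^0 ≅ Z
Ȟ^1 = (3 − 0) − 2 = 1, so Ȟ^1 ≅ Z
Ȟ^2 = (0 − 0) − 0 = 0, so Ȟ^2 ≅ 0

Ȟ^0(U;F) ≅ Z,  Ȟ^1(U;F) ≅ Z,  Ȟ^2(U;F) ≅ 0


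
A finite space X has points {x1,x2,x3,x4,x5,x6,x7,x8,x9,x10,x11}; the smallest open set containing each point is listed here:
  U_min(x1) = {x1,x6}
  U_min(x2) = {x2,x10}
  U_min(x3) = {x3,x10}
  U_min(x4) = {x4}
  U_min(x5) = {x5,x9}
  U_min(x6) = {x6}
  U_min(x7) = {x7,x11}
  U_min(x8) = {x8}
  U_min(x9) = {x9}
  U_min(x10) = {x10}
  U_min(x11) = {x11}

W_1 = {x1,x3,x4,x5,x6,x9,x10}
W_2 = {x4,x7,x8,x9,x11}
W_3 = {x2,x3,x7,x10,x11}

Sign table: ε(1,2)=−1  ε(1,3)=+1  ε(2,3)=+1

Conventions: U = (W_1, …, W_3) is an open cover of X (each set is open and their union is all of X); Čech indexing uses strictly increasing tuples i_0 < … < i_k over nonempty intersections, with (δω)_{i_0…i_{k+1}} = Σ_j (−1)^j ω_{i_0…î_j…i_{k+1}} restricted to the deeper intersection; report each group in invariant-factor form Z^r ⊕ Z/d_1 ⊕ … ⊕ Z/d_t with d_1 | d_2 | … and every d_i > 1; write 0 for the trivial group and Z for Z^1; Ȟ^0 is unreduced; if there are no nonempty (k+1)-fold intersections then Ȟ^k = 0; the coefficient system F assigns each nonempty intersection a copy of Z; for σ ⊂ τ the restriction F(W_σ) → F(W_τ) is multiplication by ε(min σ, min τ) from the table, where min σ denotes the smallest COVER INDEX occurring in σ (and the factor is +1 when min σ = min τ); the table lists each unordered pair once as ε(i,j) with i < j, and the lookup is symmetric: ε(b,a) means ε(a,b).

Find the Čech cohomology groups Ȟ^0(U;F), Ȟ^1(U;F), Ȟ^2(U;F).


cover nerve:
  W12={x4,x9} W13={x3,x10} W23={x7,x11}
C dims 3,3; δ0: rk 3, SNF 1^2·2
Ȟ^0: (3−3)−0=0 ⇒ 0
Ȟ^1: (3−0)−3=0 plus torsion [2] ⇒ Z/2
Ȟ^2: (0−0)−0=0 ⇒ 0

Ȟ^0(U;F) ≅ 0; Ȟ^1(U;F) ≅ Z/2; Ȟ^2(U;F) ≅ 0


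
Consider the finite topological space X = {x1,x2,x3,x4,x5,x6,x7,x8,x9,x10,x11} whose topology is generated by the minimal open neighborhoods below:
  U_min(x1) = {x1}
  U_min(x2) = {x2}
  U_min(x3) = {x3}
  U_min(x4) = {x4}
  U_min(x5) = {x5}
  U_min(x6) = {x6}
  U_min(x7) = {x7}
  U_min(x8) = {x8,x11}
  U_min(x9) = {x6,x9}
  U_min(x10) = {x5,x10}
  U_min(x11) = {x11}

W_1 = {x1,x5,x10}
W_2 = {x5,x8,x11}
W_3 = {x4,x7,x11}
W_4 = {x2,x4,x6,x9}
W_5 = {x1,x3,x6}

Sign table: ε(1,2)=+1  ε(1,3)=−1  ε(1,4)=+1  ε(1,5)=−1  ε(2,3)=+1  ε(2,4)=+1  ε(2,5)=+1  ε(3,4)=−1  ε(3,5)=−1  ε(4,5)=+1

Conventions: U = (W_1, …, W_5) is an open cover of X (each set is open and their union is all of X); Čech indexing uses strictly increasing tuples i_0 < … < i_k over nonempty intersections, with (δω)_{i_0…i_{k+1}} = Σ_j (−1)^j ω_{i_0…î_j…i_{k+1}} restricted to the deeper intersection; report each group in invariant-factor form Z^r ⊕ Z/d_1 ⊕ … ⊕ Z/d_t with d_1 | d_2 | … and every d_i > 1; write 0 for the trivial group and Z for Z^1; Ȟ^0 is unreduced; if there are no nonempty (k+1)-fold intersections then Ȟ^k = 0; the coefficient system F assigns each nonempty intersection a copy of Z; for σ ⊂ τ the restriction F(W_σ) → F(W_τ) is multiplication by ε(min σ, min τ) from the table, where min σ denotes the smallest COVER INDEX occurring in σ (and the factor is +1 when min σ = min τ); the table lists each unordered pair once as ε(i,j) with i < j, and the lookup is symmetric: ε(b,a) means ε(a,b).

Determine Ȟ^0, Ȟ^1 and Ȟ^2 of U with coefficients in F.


nonempty overlaps:
  W12={x5} W15={x1} W23={x11} W34={x4} W45={x6}
C dims 5,5; δ0: rk 4, SNF 1^4
degree 0: 5−4−0 = 1 → Ȟ^0 ≅ Z
degree 1: 5−0−4 = 1 → Ȟ^1 ≅ Z
degree 2: 0−0−0 = 0 → Ȟ^2 ≅ 0

Ȟ^0 ≅ Z,  Ȟ^1 ≅ Z,  Ȟ^2 ≅ 0


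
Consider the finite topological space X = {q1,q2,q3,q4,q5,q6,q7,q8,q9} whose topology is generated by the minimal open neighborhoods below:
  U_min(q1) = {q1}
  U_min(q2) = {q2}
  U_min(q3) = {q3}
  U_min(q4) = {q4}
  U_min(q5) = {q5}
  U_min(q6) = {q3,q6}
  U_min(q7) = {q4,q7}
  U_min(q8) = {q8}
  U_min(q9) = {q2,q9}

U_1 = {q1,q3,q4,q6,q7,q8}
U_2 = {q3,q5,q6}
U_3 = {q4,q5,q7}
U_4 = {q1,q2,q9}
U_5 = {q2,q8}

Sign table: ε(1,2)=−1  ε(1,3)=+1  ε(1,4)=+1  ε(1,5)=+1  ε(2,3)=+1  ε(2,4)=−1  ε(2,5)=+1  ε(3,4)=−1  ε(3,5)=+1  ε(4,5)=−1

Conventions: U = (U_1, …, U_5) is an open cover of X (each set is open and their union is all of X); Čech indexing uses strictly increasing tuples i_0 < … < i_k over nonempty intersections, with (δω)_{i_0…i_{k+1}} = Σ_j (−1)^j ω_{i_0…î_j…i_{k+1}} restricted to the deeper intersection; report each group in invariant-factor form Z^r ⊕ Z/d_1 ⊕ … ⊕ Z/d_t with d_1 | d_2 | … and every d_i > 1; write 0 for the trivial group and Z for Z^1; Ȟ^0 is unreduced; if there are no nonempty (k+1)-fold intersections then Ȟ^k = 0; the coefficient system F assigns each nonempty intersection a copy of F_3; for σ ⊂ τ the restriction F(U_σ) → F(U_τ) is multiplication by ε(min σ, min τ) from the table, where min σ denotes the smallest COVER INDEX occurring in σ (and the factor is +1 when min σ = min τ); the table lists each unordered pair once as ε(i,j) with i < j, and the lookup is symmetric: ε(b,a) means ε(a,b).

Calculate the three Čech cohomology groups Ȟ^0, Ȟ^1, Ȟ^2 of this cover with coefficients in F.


nonempty intersections:
  U12={q3,q6} U13={q4,q7} U14={q1} U15={q8} U23={q5} U45={q2}
C dims 5,6; δ0: rk_F3 5
Ȟ^0: (5−5)−0=0 ⇒ 0
Ȟ^1: (6−0)−5=1 ⇒ Z/3
Ȟ^2: (0−0)−0=0 ⇒ 0

Ȟ^0 = 0; Ȟ^1 = Z/3; Ȟ^2 = 0


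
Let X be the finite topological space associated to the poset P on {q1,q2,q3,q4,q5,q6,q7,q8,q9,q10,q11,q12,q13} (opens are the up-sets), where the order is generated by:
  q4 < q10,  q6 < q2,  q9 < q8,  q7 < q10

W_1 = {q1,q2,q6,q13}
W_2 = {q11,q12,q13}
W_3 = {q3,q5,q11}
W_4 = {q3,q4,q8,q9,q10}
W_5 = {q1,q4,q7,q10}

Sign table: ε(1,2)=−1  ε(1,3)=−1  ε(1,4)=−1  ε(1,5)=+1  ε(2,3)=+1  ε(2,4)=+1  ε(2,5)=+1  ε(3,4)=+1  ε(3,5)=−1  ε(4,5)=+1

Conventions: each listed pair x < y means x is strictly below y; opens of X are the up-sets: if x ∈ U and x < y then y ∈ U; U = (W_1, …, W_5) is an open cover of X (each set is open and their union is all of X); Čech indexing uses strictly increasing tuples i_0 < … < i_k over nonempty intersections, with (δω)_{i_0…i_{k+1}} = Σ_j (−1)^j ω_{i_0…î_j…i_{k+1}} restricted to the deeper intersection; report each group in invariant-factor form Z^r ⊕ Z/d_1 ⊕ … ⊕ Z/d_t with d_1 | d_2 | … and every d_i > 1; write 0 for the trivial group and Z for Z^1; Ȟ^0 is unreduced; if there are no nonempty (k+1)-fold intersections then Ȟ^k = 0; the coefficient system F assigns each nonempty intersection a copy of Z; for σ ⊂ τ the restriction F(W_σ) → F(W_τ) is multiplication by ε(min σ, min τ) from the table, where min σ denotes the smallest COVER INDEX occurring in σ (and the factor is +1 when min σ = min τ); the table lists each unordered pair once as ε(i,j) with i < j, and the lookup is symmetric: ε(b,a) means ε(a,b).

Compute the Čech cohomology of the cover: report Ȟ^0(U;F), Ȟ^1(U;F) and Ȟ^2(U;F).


Ȟ^0(U;F) ≅ 0; Ȟ^1(U;F) ≅ Z/2; Ȟ^2(U;F) ≅ 0

nerve of the cover:
  W12={q13} W15={q1} W23={q11} W34={q3} W45={q4,q10}
C dims 5,5; δ0: rk 5, SNF 1^4·2
Ȟ^0 = (5 − 5) − 0 = 0, so Ȟ^0 ≅ 0
Ȟ^1 = (5 − 0) − 5 = 0 plus torsion [2], so Ȟ^1 ≅ Z/2
Ȟ^2 = (0 − 0) − 0 = 0, so Ȟ^2 ≅ 0


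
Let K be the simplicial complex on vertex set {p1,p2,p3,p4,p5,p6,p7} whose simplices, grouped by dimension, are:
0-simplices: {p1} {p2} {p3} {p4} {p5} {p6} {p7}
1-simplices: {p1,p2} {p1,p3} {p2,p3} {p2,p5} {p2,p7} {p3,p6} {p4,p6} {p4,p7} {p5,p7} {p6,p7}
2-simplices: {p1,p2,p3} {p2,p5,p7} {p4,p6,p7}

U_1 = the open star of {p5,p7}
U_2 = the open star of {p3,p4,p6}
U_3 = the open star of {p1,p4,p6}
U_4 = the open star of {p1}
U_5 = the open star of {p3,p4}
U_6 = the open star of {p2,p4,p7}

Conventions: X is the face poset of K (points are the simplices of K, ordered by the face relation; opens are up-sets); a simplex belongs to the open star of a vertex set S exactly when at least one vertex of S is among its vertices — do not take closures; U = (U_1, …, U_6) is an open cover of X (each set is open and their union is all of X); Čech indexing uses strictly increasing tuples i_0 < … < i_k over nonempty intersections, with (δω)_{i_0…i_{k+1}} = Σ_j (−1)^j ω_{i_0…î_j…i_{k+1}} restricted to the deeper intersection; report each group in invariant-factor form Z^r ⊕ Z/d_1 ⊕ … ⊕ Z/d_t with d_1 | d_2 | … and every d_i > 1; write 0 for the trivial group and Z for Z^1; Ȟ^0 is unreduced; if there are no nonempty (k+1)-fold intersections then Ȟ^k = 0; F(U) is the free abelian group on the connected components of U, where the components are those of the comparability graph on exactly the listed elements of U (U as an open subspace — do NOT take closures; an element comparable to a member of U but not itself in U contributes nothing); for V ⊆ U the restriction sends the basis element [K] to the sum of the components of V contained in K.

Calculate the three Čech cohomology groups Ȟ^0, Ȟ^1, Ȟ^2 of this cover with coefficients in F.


intersection data:
  U1={{p5},{p7},{p2,p5},{p2,p7},{p4,p7},{p5,p7},{p6,p7},{p2,p5,p7},{p4,p6,p7}} U2={{p3},{p4},{p6},{p1,p3},{p2,p3},{p3,p6},{p4,p6},{p4,p7},{p6,p7},{p1,p2,p3},{p4,p6,p7}} U3={{p1},{p4},{p6},{p1,p2},{p1,p3},{p3,p6},{p4,p6},{p4,p7},{p6,p7},{p1,p2,p3},{p4,p6,p7}} U4={{p1},{p1,p2},{p1,p3},{p1,p2,p3}} U5={{p3},{p4},{p1,p3},{p2,p3},{p3,p6},{p4,p6},{p4,p7},{p1,p2,p3},{p4,p6,p7}} U6={{p2},{p4},{p7},{p1,p2},{p2,p3},{p2,p5},{p2,p7},{p4,p6},{p4,p7},{p5,p7},{p6,p7},{p1,p2,p3},{p2,p5,p7},{p4,p6,p7}}
  U12={{p4,p7},{p6,p7},{p4,p6,p7}} U13={{p4,p7},{p6,p7},{p4,p6,p7}} U15={{p4,p7},{p4,p6,p7}} U16={{p7},{p2,p5},{p2,p7},{p4,p7},{p5,p7},{p6,p7},{p2,p5,p7},{p4,p6,p7}} U23={{p4},{p6},{p1,p3},{p3,p6},{p4,p6},{p4,p7},{p6,p7},{p1,p2,p3},{p4,p6,p7}} U24={{p1,p3},{p1,p2,p3}} U25={{p3},{p4},{p1,p3},{p2,p3},{p3,p6},{p4,p6},{p4,p7},{p1,p2,p3},{p4,p6,p7}} U26={{p4},{p2,p3},{p4,p6},{p4,p7},{p6,p7},{p1,p2,p3},{p4,p6,p7}} U34={{p1},{p1,p2},{p1,p3},{p1,p2,p3}} U35={{p4},{p1,p3},{p3,p6},{p4,p6},{p4,p7},{p1,p2,p3},{p4,p6,p7}} U36={{p4},{p1,p2},{p4,p6},{p4,p7},{p6,p7},{p1,p2,p3},{p4,p6,p7}} U45={{p1,p3},{p1,p2,p3}} U46={{p1,p2},{p1,p2,p3}} U56={{p4},{p2,p3},{p4,p6},{p4,p7},{p1,p2,p3},{p4,p6,p7}}
  U123={{p4,p7},{p6,p7},{p4,p6,p7}} U125={{p4,p7},{p4,p6,p7}} U126={{p4,p7},{p6,p7},{p4,p6,p7}} U135={{p4,p7},{p4,p6,p7}} U136={{p4,p7},{p6,p7},{p4,p6,p7}} U156={{p4,p7},{p4,p6,p7}} U234={{p1,p3},{p1,p2,p3}} U235={{p4},{p1,p3},{p3,p6},{p4,p6},{p4,p7},{p1,p2,p3},{p4,p6,p7}} U236={{p4},{p4,p6},{p4,p7},{p6,p7},{p1,p2,p3},{p4,p6,p7}} U245={{p1,p3},{p1,p2,p3}} U246={{p1,p2,p3}} U256={{p4},{p2,p3},{p4,p6},{p4,p7},{p1,p2,p3},{p4,p6,p7}} U345={{p1,p3},{p1,p2,p3}} U346={{p1,p2},{p1,p2,p3}} U356={{p4},{p4,p6},{p4,p7},{p1,p2,p3},{p4,p6,p7}} U456={{p1,p2,p3}}
  U1235={{p4,p7},{p4,p6,p7}} U1236={{p4,p7},{p6,p7},{p4,p6,p7}} U1256={{p4,p7},{p4,p6,p7}} U1356={{p4,p7},{p4,p6,p7}} U2345={{p1,p3},{p1,p2,p3}} U2346={{p1,p2,p3}} U2356={{p4},{p4,p6},{p4,p7},{p1,p2,p3},{p4,p6,p7}} U2456={{p1,p2,p3}} U3456={{p1,p2,p3}}
  U12356={{p4,p7},{p4,p6,p7}} U23456={{p1,p2,p3}}
components per intersection:
  U1: {{p5},{p7},{p2,p5},{p2,p7},{p4,p7},{p5,p7},{p6,p7},{p2,p5,p7},{p4,p6,p7}}
  U2: {{p3},{p4},{p6},{p1,p3},{p2,p3},{p3,p6},{p4,p6},{p4,p7},{p6,p7},{p1,p2,p3},{p4,p6,p7}}
  U3: {{p1},{p1,p2},{p1,p3},{p1,p2,p3}} {{p4},{p6},{p3,p6},{p4,p6},{p4,p7},{p6,p7},{p4,p6,p7}}
  U4: {{p1},{p1,p2},{p1,p3},{p1,p2,p3}}
  U5: {{p3},{p1,p3},{p2,p3},{p3,p6},{p1,p2,p3}} {{p4},{p4,p6},{p4,p7},{p4,p6,p7}}
  U6: {{p2},{p4},{p7},{p1,p2},{p2,p3},{p2,p5},{p2,p7},{p4,p6},{p4,p7},{p5,p7},{p6,p7},{p1,p2,p3},{p2,p5,p7},{p4,p6,p7}}
  U12: {{p4,p7},{p6,p7},{p4,p6,p7}}
  U13: {{p4,p7},{p6,p7},{p4,p6,p7}}
  U15: {{p4,p7},{p4,p6,p7}}
  U16: {{p7},{p2,p5},{p2,p7},{p4,p7},{p5,p7},{p6,p7},{p2,p5,p7},{p4,p6,p7}}
  U23: {{p4},{p6},{p3,p6},{p4,p6},{p4,p7},{p6,p7},{p4,p6,p7}} {{p1,p3},{p1,p2,p3}}
  U24: {{p1,p3},{p1,p2,p3}}
  U25: {{p3},{p1,p3},{p2,p3},{p3,p6},{p1,p2,p3}} {{p4},{p4,p6},{p4,p7},{p4,p6,p7}}
  U26: {{p4},{p4,p6},{p4,p7},{p6,p7},{p4,p6,p7}} {{p2,p3},{p1,p2,p3}}
  U34: {{p1},{p1,p2},{p1,p3},{p1,p2,p3}}
  U35: {{p4},{p4,p6},{p4,p7},{p4,p6,p7}} {{p1,p3},{p1,p2,p3}} {{p3,p6}}
  U36: {{p4},{p4,p6},{p4,p7},{p6,p7},{p4,p6,p7}} {{p1,p2},{p1,p2,p3}}
  U45: {{p1,p3},{p1,p2,p3}}
  U46: {{p1,p2},{p1,p2,p3}}
  U56: {{p4},{p4,p6},{p4,p7},{p4,p6,p7}} {{p2,p3},{p1,p2,p3}}
  U123: {{p4,p7},{p6,p7},{p4,p6,p7}}
  U125: {{p4,p7},{p4,p6,p7}}
  U126: {{p4,p7},{p6,p7},{p4,p6,p7}}
  U135: {{p4,p7},{p4,p6,p7}}
  U136: {{p4,p7},{p6,p7},{p4,p6,p7}}
  U156: {{p4,p7},{p4,p6,p7}}
  U234: {{p1,p3},{p1,p2,p3}}
  U235: {{p4},{p4,p6},{p4,p7},{p4,p6,p7}} {{p1,p3},{p1,p2,p3}} {{p3,p6}}
  U236: {{p4},{p4,p6},{p4,p7},{p6,p7},{p4,p6,p7}} {{p1,p2,p3}}
  U245: {{p1,p3},{p1,p2,p3}}
  U246: {{p1,p2,p3}}
  U256: {{p4},{p4,p6},{p4,p7},{p4,p6,p7}} {{p2,p3},{p1,p2,p3}}
  U345: {{p1,p3},{p1,p2,p3}}
  U346: {{p1,p2},{p1,p2,p3}}
  U356: {{p4},{p4,p6},{p4,p7},{p4,p6,p7}} {{p1,p2,p3}}
  U456: {{p1,p2,p3}}
  U1235: {{p4,p7},{p4,p6,p7}}
  U1236: {{p4,p7},{p6,p7},{p4,p6,p7}}
  U1256: {{p4,p7},{p4,p6,p7}}
  U1356: {{p4,p7},{p4,p6,p7}}
  U2345: {{p1,p3},{p1,p2,p3}}
  U2346: {{p1,p2,p3}}
  U2356: {{p4},{p4,p6},{p4,p7},{p4,p6,p7}} {{p1,p2,p3}}
  U2456: {{p1,p2,p3}}
  U3456: {{p1,p2,p3}}
  U12356: {{p4,p7},{p4,p6,p7}}
  U23456: {{p1,p2,p3}}
C dims 8,21,21,10; δ0: rk 7, SNF 1^7; δ1: rk 13, SNF 1^13; δ2: rk 8, SNF 1^8
Ȟ^0 = (8 − 7) − 0 = 1, so Ȟ^0 ≅ Z
Ȟ^1 = (21 − 13) − 7 = 1, so Ȟ^1 ≅ Z
Ȟ^2 = (21 − 8) − 13 = 0, so Ȟ^2 ≅ 0

Ȟ^0 = Z,  Ȟ^1 = Z,  Ȟ^2 = 0


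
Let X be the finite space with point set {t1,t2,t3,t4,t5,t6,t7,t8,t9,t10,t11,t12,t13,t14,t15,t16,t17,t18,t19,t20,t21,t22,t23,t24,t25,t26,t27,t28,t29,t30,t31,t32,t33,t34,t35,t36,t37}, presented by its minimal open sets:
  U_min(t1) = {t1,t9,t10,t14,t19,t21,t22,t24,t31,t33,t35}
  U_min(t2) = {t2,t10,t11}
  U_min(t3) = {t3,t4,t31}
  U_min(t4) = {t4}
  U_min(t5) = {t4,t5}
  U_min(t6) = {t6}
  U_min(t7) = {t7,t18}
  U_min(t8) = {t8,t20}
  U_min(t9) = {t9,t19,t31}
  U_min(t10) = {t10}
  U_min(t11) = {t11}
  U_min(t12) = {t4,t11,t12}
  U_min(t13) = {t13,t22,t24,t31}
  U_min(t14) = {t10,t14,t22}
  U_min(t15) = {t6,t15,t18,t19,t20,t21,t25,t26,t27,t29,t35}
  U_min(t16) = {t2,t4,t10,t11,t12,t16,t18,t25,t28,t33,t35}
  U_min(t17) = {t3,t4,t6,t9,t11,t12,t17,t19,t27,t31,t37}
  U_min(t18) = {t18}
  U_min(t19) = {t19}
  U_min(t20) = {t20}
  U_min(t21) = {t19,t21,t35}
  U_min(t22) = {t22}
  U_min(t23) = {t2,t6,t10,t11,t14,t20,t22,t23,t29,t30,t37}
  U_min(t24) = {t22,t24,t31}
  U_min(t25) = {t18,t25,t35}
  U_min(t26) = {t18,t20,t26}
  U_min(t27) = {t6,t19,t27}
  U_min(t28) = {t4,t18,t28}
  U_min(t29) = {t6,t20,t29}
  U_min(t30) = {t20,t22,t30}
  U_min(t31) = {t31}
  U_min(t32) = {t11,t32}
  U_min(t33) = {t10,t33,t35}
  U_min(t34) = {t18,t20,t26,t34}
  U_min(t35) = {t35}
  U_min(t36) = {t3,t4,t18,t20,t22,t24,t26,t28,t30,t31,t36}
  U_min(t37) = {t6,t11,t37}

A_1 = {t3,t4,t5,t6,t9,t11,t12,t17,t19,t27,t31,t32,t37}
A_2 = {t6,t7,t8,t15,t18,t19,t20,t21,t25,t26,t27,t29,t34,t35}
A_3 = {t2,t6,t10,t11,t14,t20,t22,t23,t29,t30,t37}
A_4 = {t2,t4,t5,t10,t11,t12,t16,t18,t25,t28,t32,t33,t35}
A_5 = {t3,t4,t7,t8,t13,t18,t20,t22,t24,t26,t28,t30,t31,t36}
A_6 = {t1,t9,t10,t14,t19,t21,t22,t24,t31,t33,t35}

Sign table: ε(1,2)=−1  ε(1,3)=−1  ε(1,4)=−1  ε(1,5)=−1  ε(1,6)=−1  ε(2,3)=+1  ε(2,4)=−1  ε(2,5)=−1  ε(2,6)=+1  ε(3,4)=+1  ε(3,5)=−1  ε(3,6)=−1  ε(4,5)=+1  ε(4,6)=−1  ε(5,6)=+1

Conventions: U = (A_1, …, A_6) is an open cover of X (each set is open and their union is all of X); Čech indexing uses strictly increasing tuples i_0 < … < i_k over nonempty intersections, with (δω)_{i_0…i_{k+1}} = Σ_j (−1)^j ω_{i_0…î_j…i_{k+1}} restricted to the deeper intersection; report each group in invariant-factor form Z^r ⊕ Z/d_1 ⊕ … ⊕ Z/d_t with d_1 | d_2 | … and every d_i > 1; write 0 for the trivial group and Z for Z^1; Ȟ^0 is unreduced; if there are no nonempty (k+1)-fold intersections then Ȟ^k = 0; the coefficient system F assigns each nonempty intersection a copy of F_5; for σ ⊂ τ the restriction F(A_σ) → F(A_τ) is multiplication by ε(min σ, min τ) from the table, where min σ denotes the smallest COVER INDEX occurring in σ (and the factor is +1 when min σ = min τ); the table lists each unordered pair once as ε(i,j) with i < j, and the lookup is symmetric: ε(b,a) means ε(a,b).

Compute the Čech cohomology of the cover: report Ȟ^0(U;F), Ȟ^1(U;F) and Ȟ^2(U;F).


Ȟ^0 = 0, Ȟ^1 = 0, Ȟ^2 = Z/5

cover nerve:
  A12={t6,t19,t27} A13={t6,t11,t37} A14={t4,t5,t11,t12,t32} A15={t3,t4,t31} A16={t9,t19,t31} A23={t6,t20,t29} A24={t18,t25,t35} A25={t7,t8,t18,t20,t26} A26={t19,t21,t35} A34={t2,t10,t11} A35={t20,t22,t30} A36={t10,t14,t22} A45={t4,t18,t28} A46={t10,t33,t35} A56={t22,t24,t31}
  A123={t6} A126={t19} A134={t11} A145={t4} A156={t31} A235={t20} A245={t18} A246={t35} A346={t10} A356={t22}
C dims 6,15,10; δ0: rk_F5 6; δ1: rk_F5 9
Ȟ^0: (6−6)−0=0 ⇒ 0
Ȟ^1: (15−9)−6=0 ⇒ 0
Ȟ^2: (10−0)−9=1 ⇒ Z/5


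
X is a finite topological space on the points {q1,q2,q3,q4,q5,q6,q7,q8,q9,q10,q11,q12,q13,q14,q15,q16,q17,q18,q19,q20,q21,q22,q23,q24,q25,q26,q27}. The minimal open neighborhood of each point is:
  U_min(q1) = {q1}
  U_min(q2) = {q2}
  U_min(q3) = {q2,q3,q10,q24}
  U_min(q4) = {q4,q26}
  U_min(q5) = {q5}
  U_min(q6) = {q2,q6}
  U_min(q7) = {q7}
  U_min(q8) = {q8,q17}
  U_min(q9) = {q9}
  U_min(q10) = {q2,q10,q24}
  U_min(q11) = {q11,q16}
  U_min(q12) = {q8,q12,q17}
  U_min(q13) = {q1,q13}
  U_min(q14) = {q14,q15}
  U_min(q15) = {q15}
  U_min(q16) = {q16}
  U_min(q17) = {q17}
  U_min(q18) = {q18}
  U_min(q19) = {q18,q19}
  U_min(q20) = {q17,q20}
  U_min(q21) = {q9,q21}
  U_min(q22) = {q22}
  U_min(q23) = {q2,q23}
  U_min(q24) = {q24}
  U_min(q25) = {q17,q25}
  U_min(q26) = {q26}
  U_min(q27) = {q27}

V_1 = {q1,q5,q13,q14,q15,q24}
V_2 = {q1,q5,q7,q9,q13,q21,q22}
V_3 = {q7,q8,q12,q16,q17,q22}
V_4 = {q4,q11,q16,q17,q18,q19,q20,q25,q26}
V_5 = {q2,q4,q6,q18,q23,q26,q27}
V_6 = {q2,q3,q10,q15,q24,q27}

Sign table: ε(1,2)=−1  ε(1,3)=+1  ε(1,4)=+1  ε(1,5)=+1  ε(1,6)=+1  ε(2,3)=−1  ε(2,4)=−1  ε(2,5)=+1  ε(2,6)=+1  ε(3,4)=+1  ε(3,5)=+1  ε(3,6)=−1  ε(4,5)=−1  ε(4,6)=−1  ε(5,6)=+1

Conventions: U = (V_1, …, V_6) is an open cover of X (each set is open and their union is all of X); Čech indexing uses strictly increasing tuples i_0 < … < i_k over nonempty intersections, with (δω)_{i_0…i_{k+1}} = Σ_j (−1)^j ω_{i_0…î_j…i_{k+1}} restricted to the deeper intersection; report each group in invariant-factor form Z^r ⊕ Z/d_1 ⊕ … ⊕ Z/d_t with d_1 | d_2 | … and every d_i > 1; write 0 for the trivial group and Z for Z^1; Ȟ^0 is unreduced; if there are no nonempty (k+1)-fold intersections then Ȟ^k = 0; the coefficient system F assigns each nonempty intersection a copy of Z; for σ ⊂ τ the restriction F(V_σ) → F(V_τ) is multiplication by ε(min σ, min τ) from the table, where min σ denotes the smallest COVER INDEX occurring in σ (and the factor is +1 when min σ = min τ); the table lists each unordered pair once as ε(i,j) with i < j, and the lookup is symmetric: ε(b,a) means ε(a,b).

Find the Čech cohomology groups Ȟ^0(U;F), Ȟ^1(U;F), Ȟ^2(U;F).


nerve simplices:
  V12={q1,q5,q13} V16={q15,q24} V23={q7,q22} V34={q16,q17} V45={q4,q18,q26} V56={q2,q27}
C dims 6,6; δ0: rk 6, SNF 1^5·2
degree 0: 6−6−0 = 0 → Ȟ^0 ≅ 0
degree 1: 6−0−6 = 0 plus torsion [2] → Ȟ^1 ≅ Z/2
degree 2: 0−0−0 = 0 → Ȟ^2 ≅ 0

Ȟ^0 ≅ 0, Ȟ^1 ≅ Z/2 and Ȟ^2 ≅ 0


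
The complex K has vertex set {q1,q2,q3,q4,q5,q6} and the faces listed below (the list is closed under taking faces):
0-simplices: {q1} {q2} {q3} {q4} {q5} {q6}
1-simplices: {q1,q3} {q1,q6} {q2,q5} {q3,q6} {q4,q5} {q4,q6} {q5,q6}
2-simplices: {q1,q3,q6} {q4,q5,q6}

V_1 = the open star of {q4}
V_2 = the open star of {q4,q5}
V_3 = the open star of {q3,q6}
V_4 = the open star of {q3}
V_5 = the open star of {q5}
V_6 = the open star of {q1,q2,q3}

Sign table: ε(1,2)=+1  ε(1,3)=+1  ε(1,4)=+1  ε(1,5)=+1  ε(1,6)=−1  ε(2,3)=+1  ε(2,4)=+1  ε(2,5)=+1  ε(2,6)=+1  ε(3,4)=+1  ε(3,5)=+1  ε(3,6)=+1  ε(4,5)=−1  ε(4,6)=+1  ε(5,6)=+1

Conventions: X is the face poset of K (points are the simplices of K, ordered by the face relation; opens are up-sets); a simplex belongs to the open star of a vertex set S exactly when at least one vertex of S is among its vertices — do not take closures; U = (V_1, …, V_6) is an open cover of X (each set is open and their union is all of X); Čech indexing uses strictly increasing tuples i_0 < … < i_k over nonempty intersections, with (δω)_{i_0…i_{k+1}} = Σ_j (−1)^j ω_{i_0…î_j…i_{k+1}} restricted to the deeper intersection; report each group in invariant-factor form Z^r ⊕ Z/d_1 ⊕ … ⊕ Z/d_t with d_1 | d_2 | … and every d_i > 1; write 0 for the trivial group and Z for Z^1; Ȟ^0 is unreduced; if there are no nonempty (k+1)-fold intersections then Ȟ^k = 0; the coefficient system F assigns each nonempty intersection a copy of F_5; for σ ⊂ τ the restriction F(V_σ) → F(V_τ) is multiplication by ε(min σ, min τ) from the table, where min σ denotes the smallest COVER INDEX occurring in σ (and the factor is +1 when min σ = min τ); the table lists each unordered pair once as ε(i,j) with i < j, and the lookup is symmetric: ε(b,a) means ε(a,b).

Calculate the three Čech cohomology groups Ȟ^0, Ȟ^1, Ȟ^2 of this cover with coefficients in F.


Ȟ^0 ≅ Z/5,  Ȟ^1 ≅ Z/5,  Ȟ^2 ≅ 0

nonempty overlaps:
  V1={{q4},{q4,q5},{q4,q6},{q4,q5,q6}} V2={{q4},{q5},{q2,q5},{q4,q5},{q4,q6},{q5,q6},{q4,q5,q6}} V3={{q3},{q6},{q1,q3},{q1,q6},{q3,q6},{q4,q6},{q5,q6},{q1,q3,q6},{q4,q5,q6}} V4={{q3},{q1,q3},{q3,q6},{q1,q3,q6}} V5={{q5},{q2,q5},{q4,q5},{q5,q6},{q4,q5,q6}} V6={{q1},{q2},{q3},{q1,q3},{q1,q6},{q2,q5},{q3,q6},{q1,q3,q6}}
  V12={{q4},{q4,q5},{q4,q6},{q4,q5,q6}} V13={{q4,q6},{q4,q5,q6}} V15={{q4,q5},{q4,q5,q6}} V23={{q4,q6},{q5,q6},{q4,q5,q6}} V25={{q5},{q2,q5},{q4,q5},{q5,q6},{q4,q5,q6}} V26={{q2,q5}} V34={{q3},{q1,q3},{q3,q6},{q1,q3,q6}} V35={{q5,q6},{q4,q5,q6}} V36={{q3},{q1,q3},{q1,q6},{q3,q6},{q1,q3,q6}} V46={{q3},{q1,q3},{q3,q6},{q1,q3,q6}} V56={{q2,q5}}
  V123={{q4,q6},{q4,q5,q6}} V125={{q4,q5},{q4,q5,q6}} V135={{q4,q5,q6}} V235={{q5,q6},{q4,q5,q6}} V256={{q2,q5}} V346={{q3},{q1,q3},{q3,q6},{q1,q3,q6}}
  V1235={{q4,q5,q6}}
C dims 6,11,6,1; δ0: rk_F5 5; δ1: rk_F5 5; δ2: rk_F5 1
degree 0: 6−5−0 = 1 → Ȟ^0 ≅ Z/5
degree 1: 11−5−5 = 1 → Ȟ^1 ≅ Z/5
degree 2: 6−1−5 = 0 → Ȟ^2 ≅ 0


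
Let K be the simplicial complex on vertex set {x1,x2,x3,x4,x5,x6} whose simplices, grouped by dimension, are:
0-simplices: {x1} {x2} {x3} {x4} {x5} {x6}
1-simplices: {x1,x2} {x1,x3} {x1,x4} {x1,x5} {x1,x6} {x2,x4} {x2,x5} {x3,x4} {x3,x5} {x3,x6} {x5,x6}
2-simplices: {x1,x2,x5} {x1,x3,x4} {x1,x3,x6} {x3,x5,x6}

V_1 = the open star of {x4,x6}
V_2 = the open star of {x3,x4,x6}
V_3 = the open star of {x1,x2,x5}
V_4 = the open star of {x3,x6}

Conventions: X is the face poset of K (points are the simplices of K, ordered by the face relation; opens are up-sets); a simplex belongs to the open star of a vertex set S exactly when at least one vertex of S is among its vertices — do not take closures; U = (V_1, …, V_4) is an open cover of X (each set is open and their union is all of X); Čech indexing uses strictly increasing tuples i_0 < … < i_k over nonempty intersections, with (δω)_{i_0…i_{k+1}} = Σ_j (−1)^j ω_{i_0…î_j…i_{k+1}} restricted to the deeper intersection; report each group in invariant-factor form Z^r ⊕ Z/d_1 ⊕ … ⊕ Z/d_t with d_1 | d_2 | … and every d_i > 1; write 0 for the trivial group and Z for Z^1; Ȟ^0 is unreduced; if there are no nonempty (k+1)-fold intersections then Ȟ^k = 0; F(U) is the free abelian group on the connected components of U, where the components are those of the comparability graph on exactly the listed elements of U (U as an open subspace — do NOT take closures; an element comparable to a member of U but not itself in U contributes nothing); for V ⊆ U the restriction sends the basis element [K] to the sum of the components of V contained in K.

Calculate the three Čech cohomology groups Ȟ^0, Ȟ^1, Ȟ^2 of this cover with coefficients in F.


Ȟ^0(U;F) ≅ Z,  Ȟ^1(U;F) ≅ Z^2,  Ȟ^2(U;F) ≅ 0

nonempty overlaps:
  V1={{x4},{x6},{x1,x4},{x1,x6},{x2,x4},{x3,x4},{x3,x6},{x5,x6},{x1,x3,x4},{x1,x3,x6},{x3,x5,x6}} V2={{x3},{x4},{x6},{x1,x3},{x1,x4},{x1,x6},{x2,x4},{x3,x4},{x3,x5},{x3,x6},{x5,x6},{x1,x3,x4},{x1,x3,x6},{x3,x5,x6}} V3={{x1},{x2},{x5},{x1,x2},{x1,x3},{x1,x4},{x1,x5},{x1,x6},{x2,x4},{x2,x5},{x3,x5},{x5,x6},{x1,x2,x5},{x1,x3,x4},{x1,x3,x6},{x3,x5,x6}} V4={{x3},{x6},{x1,x3},{x1,x6},{x3,x4},{x3,x5},{x3,x6},{x5,x6},{x1,x3,x4},{x1,x3,x6},{x3,x5,x6}}
  V12={{x4},{x6},{x1,x4},{x1,x6},{x2,x4},{x3,x4},{x3,x6},{x5,x6},{x1,x3,x4},{x1,x3,x6},{x3,x5,x6}} V13={{x1,x4},{x1,x6},{x2,x4},{x5,x6},{x1,x3,x4},{x1,x3,x6},{x3,x5,x6}} V14={{x6},{x1,x6},{x3,x4},{x3,x6},{x5,x6},{x1,x3,x4},{x1,x3,x6},{x3,x5,x6}} V23={{x1,x3},{x1,x4},{x1,x6},{x2,x4},{x3,x5},{x5,x6},{x1,x3,x4},{x1,x3,x6},{x3,x5,x6}} V24={{x3},{x6},{x1,x3},{x1,x6},{x3,x4},{x3,x5},{x3,x6},{x5,x6},{x1,x3,x4},{x1,x3,x6},{x3,x5,x6}} V34={{x1,x3},{x1,x6},{x3,x5},{x5,x6},{x1,x3,x4},{x1,x3,x6},{x3,x5,x6}}
  V123={{x1,x4},{x1,x6},{x2,x4},{x5,x6},{x1,x3,x4},{x1,x3,x6},{x3,x5,x6}} V124={{x6},{x1,x6},{x3,x4},{x3,x6},{x5,x6},{x1,x3,x4},{x1,x3,x6},{x3,x5,x6}} V134={{x1,x6},{x5,x6},{x1,x3,x4},{x1,x3,x6},{x3,x5,x6}} V234={{x1,x3},{x1,x6},{x3,x5},{x5,x6},{x1,x3,x4},{x1,x3,x6},{x3,x5,x6}}
  V1234={{x1,x6},{x5,x6},{x1,x3,x4},{x1,x3,x6},{x3,x5,x6}}
components per intersection:
  V1: {{x4},{x1,x4},{x2,x4},{x3,x4},{x1,x3,x4}} {{x6},{x1,x6},{x3,x6},{x5,x6},{x1,x3,x6},{x3,x5,x6}}
  V2: {{x3},{x4},{x6},{x1,x3},{x1,x4},{x1,x6},{x2,x4},{x3,x4},{x3,x5},{x3,x6},{x5,x6},{x1,x3,x4},{x1,x3,x6},{x3,x5,x6}}
  V3: {{x1},{x2},{x5},{x1,x2},{x1,x3},{x1,x4},{x1,x5},{x1,x6},{x2,x4},{x2,x5},{x3,x5},{x5,x6},{x1,x2,x5},{x1,x3,x4},{x1,x3,x6},{x3,x5,x6}}
  V4: {{x3},{x6},{x1,x3},{x1,x6},{x3,x4},{x3,x5},{x3,x6},{x5,x6},{x1,x3,x4},{x1,x3,x6},{x3,x5,x6}}
  V12: {{x4},{x1,x4},{x2,x4},{x3,x4},{x1,x3,x4}} {{x6},{x1,x6},{x3,x6},{x5,x6},{x1,x3,x6},{x3,x5,x6}}
  V13: {{x1,x4},{x1,x3,x4}} {{x1,x6},{x1,x3,x6}} {{x2,x4}} {{x5,x6},{x3,x5,x6}}
  V14: {{x6},{x1,x6},{x3,x6},{x5,x6},{x1,x3,x6},{x3,x5,x6}} {{x3,x4},{x1,x3,x4}}
  V23: {{x1,x3},{x1,x4},{x1,x6},{x1,x3,x4},{x1,x3,x6}} {{x2,x4}} {{x3,x5},{x5,x6},{x3,x5,x6}}
  V24: {{x3},{x6},{x1,x3},{x1,x6},{x3,x4},{x3,x5},{x3,x6},{x5,x6},{x1,x3,x4},{x1,x3,x6},{x3,x5,x6}}
  V34: {{x1,x3},{x1,x6},{x1,x3,x4},{x1,x3,x6}} {{x3,x5},{x5,x6},{x3,x5,x6}}
  V123: {{x1,x4},{x1,x3,x4}} {{x1,x6},{x1,x3,x6}} {{x2,x4}} {{x5,x6},{x3,x5,x6}}
  V124: {{x6},{x1,x6},{x3,x6},{x5,x6},{x1,x3,x6},{x3,x5,x6}} {{x3,x4},{x1,x3,x4}}
  V134: {{x1,x6},{x1,x3,x6}} {{x5,x6},{x3,x5,x6}} {{x1,x3,x4}}
  V234: {{x1,x3},{x1,x6},{x1,x3,x4},{x1,x3,x6}} {{x3,x5},{x5,x6},{x3,x5,x6}}
  V1234: {{x1,x6},{x1,x3,x6}} {{x5,x6},{x3,x5,x6}} {{x1,x3,x4}}
C dims 5,14,11,3; δ0: rk 4, SNF 1^4; δ1: rk 8, SNF 1^8; δ2: rk 3, SNF 1^3
degree 0: 5−4−0 = 1 → Ȟ^0 ≅ Z
degree 1: 14−8−4 = 2 → Ȟ^1 ≅ Z^2
degree 2: 11−3−8 = 0 → Ȟ^2 ≅ 0
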